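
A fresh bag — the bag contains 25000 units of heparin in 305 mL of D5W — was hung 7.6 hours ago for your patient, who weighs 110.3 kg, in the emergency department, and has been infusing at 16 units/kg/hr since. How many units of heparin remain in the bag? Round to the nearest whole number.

Dose = 16 units/kg/hr × 110.3 kg = 1764.8 units/hr
Concentration = 25000 units ÷ 305 mL = 81.96721 units/mL
Rate = 1764.8 units/hr ÷ 81.96721 units/mL = 21.53056 mL/hr
Volume infused = 21.53056 mL/hr × 7.6 hr = 163.6323 mL
Volume remaining = 305 − 163.6323 = 141.3677 mL
Drug remaining = 141.3677 mL × 81.96721 units/mL = 11587.52 units

11588 units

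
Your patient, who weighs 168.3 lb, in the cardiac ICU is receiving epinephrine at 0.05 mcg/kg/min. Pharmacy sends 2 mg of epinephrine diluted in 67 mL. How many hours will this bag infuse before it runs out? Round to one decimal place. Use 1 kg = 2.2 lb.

8.7 hours

Weight = 168.3 lb ÷ 2.2 lb/kg = 76.5 kg
Dose = 0.05 mcg/kg/min × 76.5 kg = 3.825 mcg/min
3.825 mcg/min × 60 min/hr = 229.5 mcg/hr
Concentration = 2 mg ÷ 67 mL = 0.02985075 mg/mL = 29.85075 mcg/mL
Rate = 229.5 mcg/hr ÷ 29.85075 mcg/mL = 7.68825 mL/hr
Duration = 67 mL ÷ 7.68825 mL/hr = 8.714597 hr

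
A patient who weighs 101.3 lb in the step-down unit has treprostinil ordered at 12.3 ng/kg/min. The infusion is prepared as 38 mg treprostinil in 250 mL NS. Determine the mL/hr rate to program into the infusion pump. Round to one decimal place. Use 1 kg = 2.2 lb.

Weight = 101.3 lb ÷ 2.2 lb/kg = 46.04545 kg
Dose = 12.3 ng/kg/min × 46.04545 kg = 566.3591 ng/min
566.3591 ng/min × 60 min/hr = 33981.55 ng/hr
Concentration = 38 mg ÷ 250 mL = 0.152 mg/mL = 152000 ng/mL
Rate = 33981.55 ng/hr ÷ 152000 ng/mL = 0.2235628 mL/hr

0.2 mL/hr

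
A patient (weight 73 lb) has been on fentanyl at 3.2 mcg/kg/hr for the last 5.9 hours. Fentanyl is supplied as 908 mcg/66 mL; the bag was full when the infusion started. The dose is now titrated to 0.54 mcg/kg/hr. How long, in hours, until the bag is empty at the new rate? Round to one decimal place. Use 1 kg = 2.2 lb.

Initial rate:
Weight = 73 lb ÷ 2.2 lb/kg = 33.18182 kg
Dose = 3.2 mcg/kg/hr × 33.18182 kg = 106.1818 mcg/hr
Concentration = 908 mcg ÷ 66 mL = 13.75758 mcg/mL
Rate = 106.1818 mcg/hr ÷ 13.75758 mcg/mL = 7.718062 mL/hr
Volume infused so far = 7.718062 mL/hr × 5.9 hr = 45.53656 mL
Volume remaining = 66 − 45.53656 = 20.46344 mL
New rate:
Dose = 0.54 mcg/kg/hr × 33.18182 kg = 17.91818 mcg/hr
Rate = 17.91818 mcg/hr ÷ 13.75758 mcg/mL = 1.302423 mL/hr
Time remaining = 20.46344 mL ÷ 1.302423 mL/hr = 15.71182 hr

15.7 hours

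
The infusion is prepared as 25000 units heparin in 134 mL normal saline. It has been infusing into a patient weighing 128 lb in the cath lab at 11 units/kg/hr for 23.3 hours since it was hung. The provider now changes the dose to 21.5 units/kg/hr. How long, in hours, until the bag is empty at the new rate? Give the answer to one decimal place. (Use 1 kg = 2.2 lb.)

8.1 hours

Initial rate:
Weight = 128 lb ÷ 2.2 lb/kg = 58.18182 kg
Dose = 11 units/kg/hr × 58.18182 kg = 640 units/hr
Concentration = 25000 units ÷ 134 mL = 186.5672 units/mL
Rate = 640 units/hr ÷ 186.5672 units/mL = 3.4304 mL/hr
Volume infused so far = 3.4304 mL/hr × 23.3 hr = 79.92832 mL
Volume remaining = 134 − 79.92832 = 54.07168 mL
New rate:
Dose = 21.5 units/kg/hr × 58.18182 kg = 1250.909 units/hr
Rate = 1250.909 units/hr ÷ 186.5672 units/mL = 6.704873 mL/hr
Time remaining = 54.07168 mL ÷ 6.704873 mL/hr = 8.064535 hr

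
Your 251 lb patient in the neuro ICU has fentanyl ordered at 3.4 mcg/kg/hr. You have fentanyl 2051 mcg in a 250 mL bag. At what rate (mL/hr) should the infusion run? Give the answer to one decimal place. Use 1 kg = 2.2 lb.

Weight = 251 lb ÷ 2.2 lb/kg = 114.0909 kg
Dose = 3.4 mcg/kg/hr × 114.0909 kg = 387.9091 mcg/hr
Concentration = 2051 mcg ÷ 250 mL = 8.204 mcg/mL
Rate = 387.9091 mcg/hr ÷ 8.204 mcg/mL = 47.28292 mL/hr

47.3 mL/hr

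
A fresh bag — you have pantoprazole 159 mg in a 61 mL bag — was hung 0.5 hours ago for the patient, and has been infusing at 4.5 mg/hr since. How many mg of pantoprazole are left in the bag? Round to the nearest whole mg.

Concentration = 159 mg ÷ 61 mL = 2.606557 mg/mL
Rate = 4.5 mg/hr ÷ 2.606557 mg/mL = 1.726415 mL/hr
Volume infused = 1.726415 mL/hr × 0.5 hr = 0.8632075 mL
Volume remaining = 61 − 0.8632075 = 60.13679 mL
Drug remaining = 60.13679 mL × 2.606557 mg/mL = 156.75 mg

157 mg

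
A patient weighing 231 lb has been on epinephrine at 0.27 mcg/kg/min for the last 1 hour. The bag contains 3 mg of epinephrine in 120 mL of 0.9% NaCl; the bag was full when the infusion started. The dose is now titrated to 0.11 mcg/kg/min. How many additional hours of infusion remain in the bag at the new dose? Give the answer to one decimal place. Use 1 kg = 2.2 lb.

Initial rate:
Weight = 231 lb ÷ 2.2 lb/kg = 105 kg
Dose = 0.27 mcg/kg/min × 105 kg = 28.35 mcg/min
28.35 mcg/min × 60 min/hr = 1701 mcg/hr
Concentration = 3 mg ÷ 120 mL = 0.025 mg/mL = 25 mcg/mL
Rate = 1701 mcg/hr ÷ 25 mcg/mL = 68.04 mL/hr
Volume infused so far = 68.04 mL/hr × 1 hr = 68.04 mL
Volume remaining = 120 − 68.04 = 51.96 mL
New rate:
Dose = 0.11 mcg/kg/min × 105 kg = 11.55 mcg/min
11.55 mcg/min × 60 min/hr = 693 mcg/hr
Rate = 693 mcg/hr ÷ 25 mcg/mL = 27.72 mL/hr
Time remaining = 51.96 mL ÷ 27.72 mL/hr = 1.874459 hr

1.9 hours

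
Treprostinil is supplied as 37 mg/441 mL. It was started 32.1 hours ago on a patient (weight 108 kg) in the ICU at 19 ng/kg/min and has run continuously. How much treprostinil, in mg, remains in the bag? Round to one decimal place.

33.0 mg

Dose = 19 ng/kg/min × 108 kg = 2052 ng/min
2052 ng/min × 60 min/hr = 123120 ng/hr
Concentration = 37 mg ÷ 441 mL = 0.08390023 mg/mL = 83900.23 ng/mL
Rate = 123120 ng/hr ÷ 83900.23 ng/mL = 1.467457 mL/hr
Volume infused = 1.467457 mL/hr × 32.1 hr = 47.10538 mL
Volume remaining = 441 − 47.10538 = 393.8946 mL
Drug remaining = 393.8946 mL × 83900.23 ng/mL = 33047848 ng = 33.04785 mg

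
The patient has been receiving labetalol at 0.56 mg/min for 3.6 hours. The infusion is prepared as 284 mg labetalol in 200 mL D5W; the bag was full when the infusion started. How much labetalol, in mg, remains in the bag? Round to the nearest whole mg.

0.56 mg/min × 60 min/hr = 33.6 mg/hr
Concentration = 284 mg ÷ 200 mL = 1.42 mg/mL
Rate = 33.6 mg/hr ÷ 1.42 mg/mL = 23.66197 mL/hr
Volume infused = 23.66197 mL/hr × 3.6 hr = 85.1831 mL
Volume remaining = 200 − 85.1831 = 114.8169 mL
Drug remaining = 114.8169 mL × 1.42 mg/mL = 163.04 mg

163 mg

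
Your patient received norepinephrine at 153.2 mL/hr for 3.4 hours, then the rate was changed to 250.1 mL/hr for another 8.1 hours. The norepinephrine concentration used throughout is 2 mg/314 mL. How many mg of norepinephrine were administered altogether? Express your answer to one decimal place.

Concentration = 2 mg ÷ 314 mL = 0.006369427 mg/mL
Stage 1: 153.2 mL/hr × 3.4 hr = 520.88 mL → 520.88 mL × 0.006369427 mg/mL = 3.317707 mg
Stage 2: 250.1 mL/hr × 8.1 hr = 2025.81 mL → 2025.81 mL × 0.006369427 mg/mL = 12.90325 mg
Total = 3.317707 + 12.90325 = 16.22096 mg

16.2 mg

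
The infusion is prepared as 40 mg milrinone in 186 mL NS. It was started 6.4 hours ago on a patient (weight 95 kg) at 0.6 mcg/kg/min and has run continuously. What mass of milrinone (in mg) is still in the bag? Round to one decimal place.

18.1 mg

Dose = 0.6 mcg/kg/min × 95 kg = 57 mcg/min
57 mcg/min × 60 min/hr = 3420 mcg/hr
Concentration = 40 mg ÷ 186 mL = 0.2150538 mg/mL = 215.0538 mcg/mL
Rate = 3420 mcg/hr ÷ 215.0538 mcg/mL = 15.903 mL/hr
Volume infused = 15.903 mL/hr × 6.4 hr = 101.7792 mL
Volume remaining = 186 − 101.7792 = 84.2208 mL
Drug remaining = 84.2208 mL × 215.0538 mcg/mL = 18112 mcg = 18.112 mg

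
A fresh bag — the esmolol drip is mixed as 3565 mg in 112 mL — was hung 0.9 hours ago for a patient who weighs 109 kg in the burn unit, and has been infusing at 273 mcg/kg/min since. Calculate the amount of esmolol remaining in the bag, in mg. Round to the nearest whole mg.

Dose = 273 mcg/kg/min × 109 kg = 29757 mcg/min
29757 mcg/min × 60 min/hr = 1785420 mcg/hr
Concentration = 3565 mg ÷ 112 mL = 31.83036 mg/mL = 31830.36 mcg/mL
Rate = 1785420 mcg/hr ÷ 31830.36 mcg/mL = 56.09174 mL/hr
Volume infused = 56.09174 mL/hr × 0.9 hr = 50.48256 mL
Volume remaining = 112 − 50.48256 = 61.51744 mL
Drug remaining = 61.51744 mL × 31830.36 mcg/mL = 1958122 mcg = 1958.122 mg

1958 mg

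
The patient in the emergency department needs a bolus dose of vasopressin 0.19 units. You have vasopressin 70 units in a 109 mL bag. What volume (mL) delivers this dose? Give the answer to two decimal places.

Concentration = 70 units ÷ 109 mL = 0.6422018 units/mL
Volume = 0.19 units ÷ 0.6422018 units/mL = 0.2958571 mL

0.30 mL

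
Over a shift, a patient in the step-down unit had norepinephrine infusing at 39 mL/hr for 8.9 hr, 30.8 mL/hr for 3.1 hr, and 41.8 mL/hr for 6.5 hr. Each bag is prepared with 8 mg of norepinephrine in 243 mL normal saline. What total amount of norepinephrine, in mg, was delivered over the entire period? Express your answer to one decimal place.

23.5 mg

Concentration = 8 mg ÷ 243 mL = 0.03292181 mg/mL
Stage 1: 39 mL/hr × 8.9 hr = 347.1 mL → 347.1 mL × 0.03292181 mg/mL = 11.42716 mg
Stage 2: 30.8 mL/hr × 3.1 hr = 95.48 mL → 95.48 mL × 0.03292181 mg/mL = 3.143374 mg
Stage 3: 41.8 mL/hr × 6.5 hr = 271.7 mL → 271.7 mL × 0.03292181 mg/mL = 8.944856 mg
Total = 11.42716 + 3.143374 + 8.944856 = 23.51539 mg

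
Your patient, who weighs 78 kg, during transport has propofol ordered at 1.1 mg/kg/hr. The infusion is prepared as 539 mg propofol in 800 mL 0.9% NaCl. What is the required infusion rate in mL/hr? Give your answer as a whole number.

127 mL/hr

Dose = 1.1 mg/kg/hr × 78 kg = 85.8 mg/hr
Concentration = 539 mg ÷ 800 mL = 0.67375 mg/mL
Rate = 85.8 mg/hr ÷ 0.67375 mg/mL = 127.3469 mL/hr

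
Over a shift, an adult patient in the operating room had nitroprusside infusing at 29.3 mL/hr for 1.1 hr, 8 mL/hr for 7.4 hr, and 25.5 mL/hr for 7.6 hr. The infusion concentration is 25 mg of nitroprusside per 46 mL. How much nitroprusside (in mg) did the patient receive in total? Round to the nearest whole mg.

155 mg

Concentration = 25 mg ÷ 46 mL = 0.5434783 mg/mL
Stage 1: 29.3 mL/hr × 1.1 hr = 32.23 mL → 32.23 mL × 0.5434783 mg/mL = 17.5163 mg
Stage 2: 8 mL/hr × 7.4 hr = 59.2 mL → 59.2 mL × 0.5434783 mg/mL = 32.17391 mg
Stage 3: 25.5 mL/hr × 7.6 hr = 193.8 mL → 193.8 mL × 0.5434783 mg/mL = 105.3261 mg
Total = 17.5163 + 32.17391 + 105.3261 = 155.0163 mg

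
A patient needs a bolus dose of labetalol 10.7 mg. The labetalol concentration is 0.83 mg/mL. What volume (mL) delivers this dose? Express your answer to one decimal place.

Volume = 10.7 mg ÷ 0.83 mg/mL = 12.89157 mL

12.9 mL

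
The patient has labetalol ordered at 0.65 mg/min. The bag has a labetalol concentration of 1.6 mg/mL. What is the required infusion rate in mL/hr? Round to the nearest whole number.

0.65 mg/min × 60 min/hr = 39 mg/hr
Rate = 39 mg/hr ÷ 1.6 mg/mL = 24.375 mL/hr

24 mL/hr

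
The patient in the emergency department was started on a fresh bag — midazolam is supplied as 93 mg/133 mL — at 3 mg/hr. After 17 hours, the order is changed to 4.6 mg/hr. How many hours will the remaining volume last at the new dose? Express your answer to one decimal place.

9.1 hours

Initial rate:
Concentration = 93 mg ÷ 133 mL = 0.6992481 mg/mL
Rate = 3 mg/hr ÷ 0.6992481 mg/mL = 4.290323 mL/hr
Volume infused so far = 4.290323 mL/hr × 17 hr = 72.93548 mL
Volume remaining = 133 − 72.93548 = 60.06452 mL
New rate:
Rate = 4.6 mg/hr ÷ 0.6992481 mg/mL = 6.578495 mL/hr
Time remaining = 60.06452 mL ÷ 6.578495 mL/hr = 9.130435 hr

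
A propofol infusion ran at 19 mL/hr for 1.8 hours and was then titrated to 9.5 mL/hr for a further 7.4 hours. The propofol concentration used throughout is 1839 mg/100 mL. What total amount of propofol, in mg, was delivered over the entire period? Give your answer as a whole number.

1922 mg

Concentration = 1839 mg ÷ 100 mL = 18.39 mg/mL
Stage 1: 19 mL/hr × 1.8 hr = 34.2 mL → 34.2 mL × 18.39 mg/mL = 628.938 mg
Stage 2: 9.5 mL/hr × 7.4 hr = 70.3 mL → 70.3 mL × 18.39 mg/mL = 1292.817 mg
Total = 628.938 + 1292.817 = 1921.755 mg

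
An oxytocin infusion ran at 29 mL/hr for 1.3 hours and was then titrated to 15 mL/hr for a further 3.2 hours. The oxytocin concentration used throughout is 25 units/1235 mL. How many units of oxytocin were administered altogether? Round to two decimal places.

1.73 units

Concentration = 25 units ÷ 1235 mL = 0.02024291 units/mL
Stage 1: 29 mL/hr × 1.3 hr = 37.7 mL → 37.7 mL × 0.02024291 units/mL = 0.7631579 units
Stage 2: 15 mL/hr × 3.2 hr = 48 mL → 48 mL × 0.02024291 units/mL = 0.9716599 units
Total = 0.7631579 + 0.9716599 = 1.734818 units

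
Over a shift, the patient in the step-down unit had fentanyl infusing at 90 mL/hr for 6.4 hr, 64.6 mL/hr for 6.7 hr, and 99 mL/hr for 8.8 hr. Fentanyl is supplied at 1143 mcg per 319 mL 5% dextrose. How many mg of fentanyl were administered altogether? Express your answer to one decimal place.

6.7 mg

Concentration = 1143 mcg ÷ 319 mL = 3.583072 mcg/mL
Stage 1: 90 mL/hr × 6.4 hr = 576 mL → 576 mL × 3.583072 mcg/mL = 2063.85 mcg
Stage 2: 64.6 mL/hr × 6.7 hr = 432.82 mL → 432.82 mL × 3.583072 mcg/mL = 1550.825 mcg
Stage 3: 99 mL/hr × 8.8 hr = 871.2 mL → 871.2 mL × 3.583072 mcg/mL = 3121.572 mcg
Total = 2063.85 + 1550.825 + 3121.572 = 6736.247 mcg = 6.736247 mg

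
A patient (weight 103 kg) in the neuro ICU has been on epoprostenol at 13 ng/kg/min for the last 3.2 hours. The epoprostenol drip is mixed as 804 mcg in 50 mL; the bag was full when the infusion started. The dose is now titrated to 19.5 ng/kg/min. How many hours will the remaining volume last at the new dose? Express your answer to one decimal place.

Initial rate:
Dose = 13 ng/kg/min × 103 kg = 1339 ng/min
1339 ng/min × 60 min/hr = 80340 ng/hr
Concentration = 804 mcg ÷ 50 mL = 16.08 mcg/mL = 16080 ng/mL
Rate = 80340 ng/hr ÷ 16080 ng/mL = 4.996269 mL/hr
Volume infused so far = 4.996269 mL/hr × 3.2 hr = 15.98806 mL
Volume remaining = 50 − 15.98806 = 34.01194 mL
New rate:
Dose = 19.5 ng/kg/min × 103 kg = 2008.5 ng/min
2008.5 ng/min × 60 min/hr = 120510 ng/hr
Rate = 120510 ng/hr ÷ 16080 ng/mL = 7.494403 mL/hr
Time remaining = 34.01194 mL ÷ 7.494403 mL/hr = 4.538312 hr

4.5 hours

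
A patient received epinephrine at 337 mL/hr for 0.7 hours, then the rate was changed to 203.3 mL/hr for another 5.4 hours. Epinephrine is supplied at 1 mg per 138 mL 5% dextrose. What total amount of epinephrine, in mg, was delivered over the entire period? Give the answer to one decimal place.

9.7 mg

Concentration = 1 mg ÷ 138 mL = 0.007246377 mg/mL
Stage 1: 337 mL/hr × 0.7 hr = 235.9 mL → 235.9 mL × 0.007246377 mg/mL = 1.70942 mg
Stage 2: 203.3 mL/hr × 5.4 hr = 1097.82 mL → 1097.82 mL × 0.007246377 mg/mL = 7.955217 mg
Total = 1.70942 + 7.955217 = 9.664638 mg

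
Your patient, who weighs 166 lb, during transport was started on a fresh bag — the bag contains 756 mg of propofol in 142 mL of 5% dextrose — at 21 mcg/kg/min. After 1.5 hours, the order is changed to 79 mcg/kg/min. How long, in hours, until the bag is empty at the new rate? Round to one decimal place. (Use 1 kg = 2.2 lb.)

1.7 hours

Initial rate:
Weight = 166 lb ÷ 2.2 lb/kg = 75.45455 kg
Dose = 21 mcg/kg/min × 75.45455 kg = 1584.545 mcg/min
1584.545 mcg/min × 60 min/hr = 95072.73 mcg/hr
Concentration = 756 mg ÷ 142 mL = 5.323944 mg/mL = 5323.944 mcg/mL
Rate = 95072.73 mcg/hr ÷ 5323.944 mcg/mL = 17.85758 mL/hr
Volume infused so far = 17.85758 mL/hr × 1.5 hr = 26.78636 mL
Volume remaining = 142 − 26.78636 = 115.2136 mL
New rate:
Dose = 79 mcg/kg/min × 75.45455 kg = 5960.909 mcg/min
5960.909 mcg/min × 60 min/hr = 357654.5 mcg/hr
Rate = 357654.5 mcg/hr ÷ 5323.944 mcg/mL = 67.1785 mL/hr
Time remaining = 115.2136 mL ÷ 67.1785 mL/hr = 1.715037 hr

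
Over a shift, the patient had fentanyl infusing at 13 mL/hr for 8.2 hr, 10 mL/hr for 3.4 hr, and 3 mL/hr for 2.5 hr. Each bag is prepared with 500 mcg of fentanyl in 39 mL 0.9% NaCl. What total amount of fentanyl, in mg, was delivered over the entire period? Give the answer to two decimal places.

1.90 mg

Concentration = 500 mcg ÷ 39 mL = 12.82051 mcg/mL
Stage 1: 13 mL/hr × 8.2 hr = 106.6 mL → 106.6 mL × 12.82051 mcg/mL = 1366.667 mcg
Stage 2: 10 mL/hr × 3.4 hr = 34 mL → 34 mL × 12.82051 mcg/mL = 435.8974 mcg
Stage 3: 3 mL/hr × 2.5 hr = 7.5 mL → 7.5 mL × 12.82051 mcg/mL = 96.15385 mcg
Total = 1366.667 + 435.8974 + 96.15385 = 1898.718 mcg = 1.898718 mg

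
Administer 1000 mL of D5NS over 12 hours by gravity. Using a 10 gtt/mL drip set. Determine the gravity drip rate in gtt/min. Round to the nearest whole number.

14 gtt/min

1000 mL ÷ (12 hr × 60 = 720 min) = 1.388889 mL/min
1.388889 mL/min × 10 gtt/mL = 13.88889 gtt/min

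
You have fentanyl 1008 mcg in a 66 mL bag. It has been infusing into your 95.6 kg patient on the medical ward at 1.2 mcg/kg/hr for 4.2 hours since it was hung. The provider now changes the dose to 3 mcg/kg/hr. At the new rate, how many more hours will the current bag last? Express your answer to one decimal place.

1.8 hours

Initial rate:
Dose = 1.2 mcg/kg/hr × 95.6 kg = 114.72 mcg/hr
Concentration = 1008 mcg ÷ 66 mL = 15.27273 mcg/mL
Rate = 114.72 mcg/hr ÷ 15.27273 mcg/mL = 7.511429 mL/hr
Volume infused so far = 7.511429 mL/hr × 4.2 hr = 31.548 mL
Volume remaining = 66 − 31.548 = 34.452 mL
New rate:
Dose = 3 mcg/kg/hr × 95.6 kg = 286.8 mcg/hr
Rate = 286.8 mcg/hr ÷ 15.27273 mcg/mL = 18.77857 mL/hr
Time remaining = 34.452 mL ÷ 18.77857 mL/hr = 1.834644 hr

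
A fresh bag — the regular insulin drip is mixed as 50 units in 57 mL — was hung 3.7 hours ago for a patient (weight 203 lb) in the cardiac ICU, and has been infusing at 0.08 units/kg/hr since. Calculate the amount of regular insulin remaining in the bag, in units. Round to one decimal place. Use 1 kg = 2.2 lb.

22.7 units

Weight = 203 lb ÷ 2.2 lb/kg = 92.27273 kg
Dose = 0.08 units/kg/hr × 92.27273 kg = 7.381818 units/hr
Concentration = 50 units ÷ 57 mL = 0.877193 units/mL
Rate = 7.381818 units/hr ÷ 0.877193 units/mL = 8.415273 mL/hr
Volume infused = 8.415273 mL/hr × 3.7 hr = 31.13651 mL
Volume remaining = 57 − 31.13651 = 25.86349 mL
Drug remaining = 25.86349 mL × 0.877193 units/mL = 22.68727 units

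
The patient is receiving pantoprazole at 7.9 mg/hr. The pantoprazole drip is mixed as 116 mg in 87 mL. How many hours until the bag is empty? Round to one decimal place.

14.7 hours

Concentration = 116 mg ÷ 87 mL = 1.333333 mg/mL
Rate = 7.9 mg/hr ÷ 1.333333 mg/mL = 5.925 mL/hr
Duration = 87 mL ÷ 5.925 mL/hr = 14.68354 hr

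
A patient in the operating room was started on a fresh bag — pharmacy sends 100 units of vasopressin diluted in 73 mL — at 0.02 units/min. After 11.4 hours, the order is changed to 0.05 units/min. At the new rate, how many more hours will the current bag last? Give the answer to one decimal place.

Initial rate:
0.02 units/min × 60 min/hr = 1.2 units/hr
Concentration = 100 units ÷ 73 mL = 1.369863 units/mL
Rate = 1.2 units/hr ÷ 1.369863 units/mL = 0.876 mL/hr
Volume infused so far = 0.876 mL/hr × 11.4 hr = 9.9864 mL
Volume remaining = 73 − 9.9864 = 63.0136 mL
New rate:
0.05 units/min × 60 min/hr = 3 units/hr
Rate = 3 units/hr ÷ 1.369863 units/mL = 2.19 mL/hr
Time remaining = 63.0136 mL ÷ 2.19 mL/hr = 28.77333 hr

28.8 hours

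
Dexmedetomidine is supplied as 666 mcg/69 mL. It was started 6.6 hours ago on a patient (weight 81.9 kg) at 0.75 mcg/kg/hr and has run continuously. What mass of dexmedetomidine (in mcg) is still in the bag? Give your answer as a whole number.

Dose = 0.75 mcg/kg/hr × 81.9 kg = 61.425 mcg/hr
Concentration = 666 mcg ÷ 69 mL = 9.652174 mcg/mL
Rate = 61.425 mcg/hr ÷ 9.652174 mcg/mL = 6.363851 mL/hr
Volume infused = 6.363851 mL/hr × 6.6 hr = 42.00142 mL
Volume remaining = 69 − 42.00142 = 26.99858 mL
Drug remaining = 26.99858 mL × 9.652174 mcg/mL = 260.595 mcg

261 mcg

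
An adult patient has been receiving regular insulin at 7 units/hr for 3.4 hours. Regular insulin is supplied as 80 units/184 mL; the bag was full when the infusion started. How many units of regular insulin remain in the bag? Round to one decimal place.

56.2 units

Concentration = 80 units ÷ 184 mL = 0.4347826 units/mL
Rate = 7 units/hr ÷ 0.4347826 units/mL = 16.1 mL/hr
Volume infused = 16.1 mL/hr × 3.4 hr = 54.74 mL
Volume remaining = 184 − 54.74 = 129.26 mL
Drug remaining = 129.26 mL × 0.4347826 units/mL = 56.2 units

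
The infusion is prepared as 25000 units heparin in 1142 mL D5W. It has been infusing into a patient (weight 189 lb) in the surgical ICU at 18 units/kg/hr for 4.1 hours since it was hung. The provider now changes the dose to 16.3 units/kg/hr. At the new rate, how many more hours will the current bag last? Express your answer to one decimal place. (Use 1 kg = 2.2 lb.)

Initial rate:
Weight = 189 lb ÷ 2.2 lb/kg = 85.90909 kg
Dose = 18 units/kg/hr × 85.90909 kg = 1546.364 units/hr
Concentration = 25000 units ÷ 1142 mL = 21.89142 units/mL
Rate = 1546.364 units/hr ÷ 21.89142 units/mL = 70.63789 mL/hr
Volume infused so far = 70.63789 mL/hr × 4.1 hr = 289.6154 mL
Volume remaining = 1142 − 289.6154 = 852.3846 mL
New rate:
Dose = 16.3 units/kg/hr × 85.90909 kg = 1400.318 units/hr
Rate = 1400.318 units/hr ÷ 21.89142 units/mL = 63.96653 mL/hr
Time remaining = 852.3846 mL ÷ 63.96653 mL/hr = 13.32548 hr

13.3 hours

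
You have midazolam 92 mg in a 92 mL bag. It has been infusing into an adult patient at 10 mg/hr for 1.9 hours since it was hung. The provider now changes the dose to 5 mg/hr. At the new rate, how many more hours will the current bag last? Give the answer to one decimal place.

Initial rate:
Concentration = 92 mg ÷ 92 mL = 1 mg/mL
Rate = 10 mg/hr ÷ 1 mg/mL = 10 mL/hr
Volume infused so far = 10 mL/hr × 1.9 hr = 19 mL
Volume remaining = 92 − 19 = 73 mL
New rate:
Rate = 5 mg/hr ÷ 1 mg/mL = 5 mL/hr
Time remaining = 73 mL ÷ 5 mL/hr = 14.6 hr

14.6 hours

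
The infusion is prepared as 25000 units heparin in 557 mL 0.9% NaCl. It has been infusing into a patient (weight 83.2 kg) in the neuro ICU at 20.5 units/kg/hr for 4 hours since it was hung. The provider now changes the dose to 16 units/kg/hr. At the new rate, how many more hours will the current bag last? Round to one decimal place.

13.7 hours

Initial rate:
Dose = 20.5 units/kg/hr × 83.2 kg = 1705.6 units/hr
Concentration = 25000 units ÷ 557 mL = 44.8833 units/mL
Rate = 1705.6 units/hr ÷ 44.8833 units/mL = 38.00077 mL/hr
Volume infused so far = 38.00077 mL/hr × 4 hr = 152.0031 mL
Volume remaining = 557 − 152.0031 = 404.9969 mL
New rate:
Dose = 16 units/kg/hr × 83.2 kg = 1331.2 units/hr
Rate = 1331.2 units/hr ÷ 44.8833 units/mL = 29.65914 mL/hr
Time remaining = 404.9969 mL ÷ 29.65914 mL/hr = 13.65505 hr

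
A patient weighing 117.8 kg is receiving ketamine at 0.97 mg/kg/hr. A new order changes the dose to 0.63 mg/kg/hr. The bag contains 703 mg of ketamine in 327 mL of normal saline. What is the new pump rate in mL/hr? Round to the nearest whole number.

Dose = 0.63 mg/kg/hr × 117.8 kg = 74.214 mg/hr
Concentration = 703 mg ÷ 327 mL = 2.149847 mg/mL
Rate = 74.214 mg/hr ÷ 2.149847 mg/mL = 34.52059 mL/hr

35 mL/hr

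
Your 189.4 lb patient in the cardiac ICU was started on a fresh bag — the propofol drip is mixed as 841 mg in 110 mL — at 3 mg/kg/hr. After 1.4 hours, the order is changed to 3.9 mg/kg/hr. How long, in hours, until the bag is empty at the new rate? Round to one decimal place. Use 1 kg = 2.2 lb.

Initial rate:
Weight = 189.4 lb ÷ 2.2 lb/kg = 86.09091 kg
Dose = 3 mg/kg/hr × 86.09091 kg = 258.2727 mg/hr
Concentration = 841 mg ÷ 110 mL = 7.645455 mg/mL
Rate = 258.2727 mg/hr ÷ 7.645455 mg/mL = 33.78121 mL/hr
Volume infused so far = 33.78121 mL/hr × 1.4 hr = 47.2937 mL
Volume remaining = 110 − 47.2937 = 62.7063 mL
New rate:
Dose = 3.9 mg/kg/hr × 86.09091 kg = 335.7545 mg/hr
Rate = 335.7545 mg/hr ÷ 7.645455 mg/mL = 43.91558 mL/hr
Time remaining = 62.7063 mL ÷ 43.91558 mL/hr = 1.427883 hr

1.4 hours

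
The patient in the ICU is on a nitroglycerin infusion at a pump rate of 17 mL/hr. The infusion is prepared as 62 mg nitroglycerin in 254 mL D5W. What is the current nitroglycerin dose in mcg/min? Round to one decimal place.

Concentration = 62 mg ÷ 254 mL = 0.2440945 mg/mL = 244.0945 mcg/mL
Drug rate = 17 mL/hr × 244.0945 mcg/mL = 4149.606 mcg/hr
4149.606 mcg/hr ÷ 60 min/hr = 69.1601 mcg/min

69.2 mcg/min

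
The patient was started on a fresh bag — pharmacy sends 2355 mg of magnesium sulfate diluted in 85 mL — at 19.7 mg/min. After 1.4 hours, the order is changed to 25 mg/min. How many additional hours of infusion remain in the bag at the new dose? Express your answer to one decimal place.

0.5 hours

Initial rate:
19.7 mg/min × 60 min/hr = 1182 mg/hr
Concentration = 2355 mg ÷ 85 mL = 27.70588 mg/mL
Rate = 1182 mg/hr ÷ 27.70588 mg/mL = 42.66242 mL/hr
Volume infused so far = 42.66242 mL/hr × 1.4 hr = 59.72739 mL
Volume remaining = 85 − 59.72739 = 25.27261 mL
New rate:
25 mg/min × 60 min/hr = 1500 mg/hr
Rate = 1500 mg/hr ÷ 27.70588 mg/mL = 54.14013 mL/hr
Time remaining = 25.27261 mL ÷ 54.14013 mL/hr = 0.4668 hr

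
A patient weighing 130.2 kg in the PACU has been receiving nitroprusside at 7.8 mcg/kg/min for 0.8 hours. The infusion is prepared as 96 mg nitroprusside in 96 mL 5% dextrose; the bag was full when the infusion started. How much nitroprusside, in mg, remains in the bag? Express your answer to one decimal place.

47.3 mg

Dose = 7.8 mcg/kg/min × 130.2 kg = 1015.56 mcg/min
1015.56 mcg/min × 60 min/hr = 60933.6 mcg/hr
Concentration = 96 mg ÷ 96 mL = 1 mg/mL = 1000 mcg/mL
Rate = 60933.6 mcg/hr ÷ 1000 mcg/mL = 60.9336 mL/hr
Volume infused = 60.9336 mL/hr × 0.8 hr = 48.74688 mL
Volume remaining = 96 − 48.74688 = 47.25312 mL
Drug remaining = 47.25312 mL × 1000 mcg/mL = 47253.12 mcg = 47.25312 mg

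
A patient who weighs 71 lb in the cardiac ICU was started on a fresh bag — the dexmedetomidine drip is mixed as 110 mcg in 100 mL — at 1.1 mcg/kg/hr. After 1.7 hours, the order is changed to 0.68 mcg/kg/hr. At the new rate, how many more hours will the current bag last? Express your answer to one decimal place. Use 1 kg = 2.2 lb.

Initial rate:
Weight = 71 lb ÷ 2.2 lb/kg = 32.27273 kg
Dose = 1.1 mcg/kg/hr × 32.27273 kg = 35.5 mcg/hr
Concentration = 110 mcg ÷ 100 mL = 1.1 mcg/mL
Rate = 35.5 mcg/hr ÷ 1.1 mcg/mL = 32.27273 mL/hr
Volume infused so far = 32.27273 mL/hr × 1.7 hr = 54.86364 mL
Volume remaining = 100 − 54.86364 = 45.13636 mL
New rate:
Dose = 0.68 mcg/kg/hr × 32.27273 kg = 21.94545 mcg/hr
Rate = 21.94545 mcg/hr ÷ 1.1 mcg/mL = 19.95041 mL/hr
Time remaining = 45.13636 mL ÷ 19.95041 mL/hr = 2.262428 hr

2.3 hours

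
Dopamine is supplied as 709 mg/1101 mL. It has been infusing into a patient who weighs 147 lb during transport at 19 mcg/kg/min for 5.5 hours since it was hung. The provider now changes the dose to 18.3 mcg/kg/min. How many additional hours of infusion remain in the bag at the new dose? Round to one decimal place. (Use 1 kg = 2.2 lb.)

4.0 hours

Initial rate:
Weight = 147 lb ÷ 2.2 lb/kg = 66.81818 kg
Dose = 19 mcg/kg/min × 66.81818 kg = 1269.545 mcg/min
1269.545 mcg/min × 60 min/hr = 76172.73 mcg/hr
Concentration = 709 mg ÷ 1101 mL = 0.64396 mg/mL = 643.96 mcg/mL
Rate = 76172.73 mcg/hr ÷ 643.96 mcg/mL = 118.288 mL/hr
Volume infused so far = 118.288 mL/hr × 5.5 hr = 650.5839 mL
Volume remaining = 1101 − 650.5839 = 450.4161 mL
New rate:
Dose = 18.3 mcg/kg/min × 66.81818 kg = 1222.773 mcg/min
1222.773 mcg/min × 60 min/hr = 73366.36 mcg/hr
Rate = 73366.36 mcg/hr ÷ 643.96 mcg/mL = 113.93 mL/hr
Time remaining = 450.4161 mL ÷ 113.93 mL/hr = 3.953447 hr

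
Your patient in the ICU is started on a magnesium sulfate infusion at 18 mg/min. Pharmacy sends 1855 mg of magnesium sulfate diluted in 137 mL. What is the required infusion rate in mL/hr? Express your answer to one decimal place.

79.8 mL/hr

18 mg/min × 60 min/hr = 1080 mg/hr
Concentration = 1855 mg ÷ 137 mL = 13.54015 mg/mL
Rate = 1080 mg/hr ÷ 13.54015 mg/mL = 79.7628 mL/hr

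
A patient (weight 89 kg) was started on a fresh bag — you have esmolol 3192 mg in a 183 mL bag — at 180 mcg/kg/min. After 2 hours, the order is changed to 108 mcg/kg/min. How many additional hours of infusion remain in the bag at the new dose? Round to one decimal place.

2.2 hours

Initial rate:
Dose = 180 mcg/kg/min × 89 kg = 16020 mcg/min
16020 mcg/min × 60 min/hr = 961200 mcg/hr
Concentration = 3192 mg ÷ 183 mL = 17.44262 mg/mL = 17442.62 mcg/mL
Rate = 961200 mcg/hr ÷ 17442.62 mcg/mL = 55.10639 mL/hr
Volume infused so far = 55.10639 mL/hr × 2 hr = 110.2128 mL
Volume remaining = 183 − 110.2128 = 72.78722 mL
New rate:
Dose = 108 mcg/kg/min × 89 kg = 9612 mcg/min
9612 mcg/min × 60 min/hr = 576720 mcg/hr
Rate = 576720 mcg/hr ÷ 17442.62 mcg/mL = 33.06383 mL/hr
Time remaining = 72.78722 mL ÷ 33.06383 mL/hr = 2.201415 hr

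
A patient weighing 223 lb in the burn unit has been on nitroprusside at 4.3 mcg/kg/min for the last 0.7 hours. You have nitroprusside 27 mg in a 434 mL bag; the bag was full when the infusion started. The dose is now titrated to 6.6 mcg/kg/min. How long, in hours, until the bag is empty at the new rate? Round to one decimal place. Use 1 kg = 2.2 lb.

0.2 hours

Initial rate:
Weight = 223 lb ÷ 2.2 lb/kg = 101.3636 kg
Dose = 4.3 mcg/kg/min × 101.3636 kg = 435.8636 mcg/min
435.8636 mcg/min × 60 min/hr = 26151.82 mcg/hr
Concentration = 27 mg ÷ 434 mL = 0.06221198 mg/mL = 62.21198 mcg/mL
Rate = 26151.82 mcg/hr ÷ 62.21198 mcg/mL = 420.3663 mL/hr
Volume infused so far = 420.3663 mL/hr × 0.7 hr = 294.2564 mL
Volume remaining = 434 − 294.2564 = 139.7436 mL
New rate:
Dose = 6.6 mcg/kg/min × 101.3636 kg = 669 mcg/min
669 mcg/min × 60 min/hr = 40140 mcg/hr
Rate = 40140 mcg/hr ÷ 62.21198 mcg/mL = 645.2133 mL/hr
Time remaining = 139.7436 mL ÷ 645.2133 mL/hr = 0.2165851 hr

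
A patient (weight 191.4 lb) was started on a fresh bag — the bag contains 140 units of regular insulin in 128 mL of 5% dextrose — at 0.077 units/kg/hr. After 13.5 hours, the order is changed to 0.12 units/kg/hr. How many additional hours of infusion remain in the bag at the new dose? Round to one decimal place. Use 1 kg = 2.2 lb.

4.7 hours

Initial rate:
Weight = 191.4 lb ÷ 2.2 lb/kg = 87 kg
Dose = 0.077 units/kg/hr × 87 kg = 6.699 units/hr
Concentration = 140 units ÷ 128 mL = 1.09375 units/mL
Rate = 6.699 units/hr ÷ 1.09375 units/mL = 6.1248 mL/hr
Volume infused so far = 6.1248 mL/hr × 13.5 hr = 82.6848 mL
Volume remaining = 128 − 82.6848 = 45.3152 mL
New rate:
Dose = 0.12 units/kg/hr × 87 kg = 10.44 units/hr
Rate = 10.44 units/hr ÷ 1.09375 units/mL = 9.545143 mL/hr
Time remaining = 45.3152 mL ÷ 9.545143 mL/hr = 4.747462 hr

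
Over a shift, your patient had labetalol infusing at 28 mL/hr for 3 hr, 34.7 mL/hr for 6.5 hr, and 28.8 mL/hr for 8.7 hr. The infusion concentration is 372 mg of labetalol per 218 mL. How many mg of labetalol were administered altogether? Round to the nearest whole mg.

Concentration = 372 mg ÷ 218 mL = 1.706422 mg/mL
Stage 1: 28 mL/hr × 3 hr = 84 mL → 84 mL × 1.706422 mg/mL = 143.3394 mg
Stage 2: 34.7 mL/hr × 6.5 hr = 225.55 mL → 225.55 mL × 1.706422 mg/mL = 384.8835 mg
Stage 3: 28.8 mL/hr × 8.7 hr = 250.56 mL → 250.56 mL × 1.706422 mg/mL = 427.5611 mg
Total = 143.3394 + 384.8835 + 427.5611 = 955.784 mg

956 mg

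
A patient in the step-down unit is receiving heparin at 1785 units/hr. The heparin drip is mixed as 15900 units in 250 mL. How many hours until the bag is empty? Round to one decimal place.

8.9 hours

Concentration = 15900 units ÷ 250 mL = 63.6 units/mL
Rate = 1785 units/hr ÷ 63.6 units/mL = 28.06604 mL/hr
Duration = 250 mL ÷ 28.06604 mL/hr = 8.907563 hr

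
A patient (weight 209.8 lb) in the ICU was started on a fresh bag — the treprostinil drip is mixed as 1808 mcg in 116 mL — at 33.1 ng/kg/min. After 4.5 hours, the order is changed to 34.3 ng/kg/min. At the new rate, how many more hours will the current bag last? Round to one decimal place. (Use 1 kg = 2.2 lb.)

4.9 hours

Initial rate:
Weight = 209.8 lb ÷ 2.2 lb/kg = 95.36364 kg
Dose = 33.1 ng/kg/min × 95.36364 kg = 3156.536 ng/min
3156.536 ng/min × 60 min/hr = 189392.2 ng/hr
Concentration = 1808 mcg ÷ 116 mL = 15.58621 mcg/mL = 15586.21 ng/mL
Rate = 189392.2 ng/hr ÷ 15586.21 ng/mL = 12.15127 mL/hr
Volume infused so far = 12.15127 mL/hr × 4.5 hr = 54.68071 mL
Volume remaining = 116 − 54.68071 = 61.31929 mL
New rate:
Dose = 34.3 ng/kg/min × 95.36364 kg = 3270.973 ng/min
3270.973 ng/min × 60 min/hr = 196258.4 ng/hr
Rate = 196258.4 ng/hr ÷ 15586.21 ng/mL = 12.5918 mL/hr
Time remaining = 61.31929 mL ÷ 12.5918 mL/hr = 4.869781 hr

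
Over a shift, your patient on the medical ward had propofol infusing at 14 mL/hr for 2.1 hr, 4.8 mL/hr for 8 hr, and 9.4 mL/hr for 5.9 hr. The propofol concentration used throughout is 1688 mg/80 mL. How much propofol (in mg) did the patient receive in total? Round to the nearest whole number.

2601 mg

Concentration = 1688 mg ÷ 80 mL = 21.1 mg/mL
Stage 1: 14 mL/hr × 2.1 hr = 29.4 mL → 29.4 mL × 21.1 mg/mL = 620.34 mg
Stage 2: 4.8 mL/hr × 8 hr = 38.4 mL → 38.4 mL × 21.1 mg/mL = 810.24 mg
Stage 3: 9.4 mL/hr × 5.9 hr = 55.46 mL → 55.46 mL × 21.1 mg/mL = 1170.206 mg
Total = 620.34 + 810.24 + 1170.206 = 2600.786 mg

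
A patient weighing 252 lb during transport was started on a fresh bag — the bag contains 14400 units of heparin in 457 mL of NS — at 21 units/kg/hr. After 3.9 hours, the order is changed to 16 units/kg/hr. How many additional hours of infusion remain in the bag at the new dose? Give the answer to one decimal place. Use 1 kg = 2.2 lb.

2.7 hours

Initial rate:
Weight = 252 lb ÷ 2.2 lb/kg = 114.5455 kg
Dose = 21 units/kg/hr × 114.5455 kg = 2405.455 units/hr
Concentration = 14400 units ÷ 457 mL = 31.50985 units/mL
Rate = 2405.455 units/hr ÷ 31.50985 units/mL = 76.33977 mL/hr
Volume infused so far = 76.33977 mL/hr × 3.9 hr = 297.7251 mL
Volume remaining = 457 − 297.7251 = 159.2749 mL
New rate:
Dose = 16 units/kg/hr × 114.5455 kg = 1832.727 units/hr
Rate = 1832.727 units/hr ÷ 31.50985 units/mL = 58.16364 mL/hr
Time remaining = 159.2749 mL ÷ 58.16364 mL/hr = 2.738393 hr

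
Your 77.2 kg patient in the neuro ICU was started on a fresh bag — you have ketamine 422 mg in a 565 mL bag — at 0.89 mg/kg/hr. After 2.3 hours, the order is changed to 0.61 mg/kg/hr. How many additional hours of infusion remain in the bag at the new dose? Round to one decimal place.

5.6 hours

Initial rate:
Dose = 0.89 mg/kg/hr × 77.2 kg = 68.708 mg/hr
Concentration = 422 mg ÷ 565 mL = 0.7469027 mg/mL
Rate = 68.708 mg/hr ÷ 0.7469027 mg/mL = 91.99057 mL/hr
Volume infused so far = 91.99057 mL/hr × 2.3 hr = 211.5783 mL
Volume remaining = 565 − 211.5783 = 353.4217 mL
New rate:
Dose = 0.61 mg/kg/hr × 77.2 kg = 47.092 mg/hr
Rate = 47.092 mg/hr ÷ 0.7469027 mg/mL = 63.04972 mL/hr
Time remaining = 353.4217 mL ÷ 63.04972 mL/hr = 5.605445 hr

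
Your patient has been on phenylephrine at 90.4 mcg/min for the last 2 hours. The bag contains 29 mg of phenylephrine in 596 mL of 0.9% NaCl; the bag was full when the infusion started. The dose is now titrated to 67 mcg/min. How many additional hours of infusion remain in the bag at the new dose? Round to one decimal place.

Initial rate:
90.4 mcg/min × 60 min/hr = 5424 mcg/hr
Concentration = 29 mg ÷ 596 mL = 0.04865772 mg/mL = 48.65772 mcg/mL
Rate = 5424 mcg/hr ÷ 48.65772 mcg/mL = 111.4726 mL/hr
Volume infused so far = 111.4726 mL/hr × 2 hr = 222.9451 mL
Volume remaining = 596 − 222.9451 = 373.0549 mL
New rate:
67 mcg/min × 60 min/hr = 4020 mcg/hr
Rate = 4020 mcg/hr ÷ 48.65772 mcg/mL = 82.61793 mL/hr
Time remaining = 373.0549 mL ÷ 82.61793 mL/hr = 4.515423 hr

4.5 hours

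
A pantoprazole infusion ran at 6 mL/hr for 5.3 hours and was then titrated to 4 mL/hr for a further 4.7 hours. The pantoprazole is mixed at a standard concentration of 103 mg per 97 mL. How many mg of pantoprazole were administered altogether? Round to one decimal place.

53.7 mg

Concentration = 103 mg ÷ 97 mL = 1.061856 mg/mL
Stage 1: 6 mL/hr × 5.3 hr = 31.8 mL → 31.8 mL × 1.061856 mg/mL = 33.76701 mg
Stage 2: 4 mL/hr × 4.7 hr = 18.8 mL → 18.8 mL × 1.061856 mg/mL = 19.96289 mg
Total = 33.76701 + 19.96289 = 53.7299 mg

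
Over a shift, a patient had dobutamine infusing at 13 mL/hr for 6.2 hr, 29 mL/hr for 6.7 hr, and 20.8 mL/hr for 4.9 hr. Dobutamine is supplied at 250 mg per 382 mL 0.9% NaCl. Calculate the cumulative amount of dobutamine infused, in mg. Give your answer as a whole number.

Concentration = 250 mg ÷ 382 mL = 0.6544503 mg/mL
Stage 1: 13 mL/hr × 6.2 hr = 80.6 mL → 80.6 mL × 0.6544503 mg/mL = 52.74869 mg
Stage 2: 29 mL/hr × 6.7 hr = 194.3 mL → 194.3 mL × 0.6544503 mg/mL = 127.1597 mg
Stage 3: 20.8 mL/hr × 4.9 hr = 101.92 mL → 101.92 mL × 0.6544503 mg/mL = 66.70157 mg
Total = 52.74869 + 127.1597 + 66.70157 = 246.6099 mg

247 mg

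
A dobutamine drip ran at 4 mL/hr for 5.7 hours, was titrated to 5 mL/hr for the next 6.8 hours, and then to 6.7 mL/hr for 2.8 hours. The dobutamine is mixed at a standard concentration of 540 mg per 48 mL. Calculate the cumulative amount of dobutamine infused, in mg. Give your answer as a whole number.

Concentration = 540 mg ÷ 48 mL = 11.25 mg/mL
Stage 1: 4 mL/hr × 5.7 hr = 22.8 mL → 22.8 mL × 11.25 mg/mL = 256.5 mg
Stage 2: 5 mL/hr × 6.8 hr = 34 mL → 34 mL × 11.25 mg/mL = 382.5 mg
Stage 3: 6.7 mL/hr × 2.8 hr = 18.76 mL → 18.76 mL × 11.25 mg/mL = 211.05 mg
Total = 256.5 + 382.5 + 211.05 = 850.05 mg

850 mg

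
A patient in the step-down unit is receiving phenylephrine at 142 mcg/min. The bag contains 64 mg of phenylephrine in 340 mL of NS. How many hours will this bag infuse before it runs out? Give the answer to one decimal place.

7.5 hours

142 mcg/min × 60 min/hr = 8520 mcg/hr
Concentration = 64 mg ÷ 340 mL = 0.1882353 mg/mL = 188.2353 mcg/mL
Rate = 8520 mcg/hr ÷ 188.2353 mcg/mL = 45.2625 mL/hr
Duration = 340 mL ÷ 45.2625 mL/hr = 7.511737 hr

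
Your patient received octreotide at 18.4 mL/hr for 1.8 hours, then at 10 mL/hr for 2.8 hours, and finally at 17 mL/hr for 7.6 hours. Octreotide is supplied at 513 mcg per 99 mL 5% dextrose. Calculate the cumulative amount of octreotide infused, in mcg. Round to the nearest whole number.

Concentration = 513 mcg ÷ 99 mL = 5.181818 mcg/mL
Stage 1: 18.4 mL/hr × 1.8 hr = 33.12 mL → 33.12 mL × 5.181818 mcg/mL = 171.6218 mcg
Stage 2: 10 mL/hr × 2.8 hr = 28 mL → 28 mL × 5.181818 mcg/mL = 145.0909 mcg
Stage 3: 17 mL/hr × 7.6 hr = 129.2 mL → 129.2 mL × 5.181818 mcg/mL = 669.4909 mcg
Total = 171.6218 + 145.0909 + 669.4909 = 986.2036 mcg

986 mcg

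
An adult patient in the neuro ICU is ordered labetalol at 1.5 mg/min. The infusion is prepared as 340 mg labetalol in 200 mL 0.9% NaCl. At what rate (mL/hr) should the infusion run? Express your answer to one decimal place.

52.9 mL/hr

1.5 mg/min × 60 min/hr = 90 mg/hr
Concentration = 340 mg ÷ 200 mL = 1.7 mg/mL
Rate = 90 mg/hr ÷ 1.7 mg/mL = 52.94118 mL/hr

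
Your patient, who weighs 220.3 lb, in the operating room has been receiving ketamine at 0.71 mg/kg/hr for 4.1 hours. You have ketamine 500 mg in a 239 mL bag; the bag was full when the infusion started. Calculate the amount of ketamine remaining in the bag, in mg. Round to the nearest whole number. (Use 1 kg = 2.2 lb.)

209 mg

Weight = 220.3 lb ÷ 2.2 lb/kg = 100.1364 kg
Dose = 0.71 mg/kg/hr × 100.1364 kg = 71.09682 mg/hr
Concentration = 500 mg ÷ 239 mL = 2.09205 mg/mL
Rate = 71.09682 mg/hr ÷ 2.09205 mg/mL = 33.98428 mL/hr
Volume infused = 33.98428 mL/hr × 4.1 hr = 139.3355 mL
Volume remaining = 239 − 139.3355 = 99.66446 mL
Drug remaining = 99.66446 mL × 2.09205 mg/mL = 208.503 mg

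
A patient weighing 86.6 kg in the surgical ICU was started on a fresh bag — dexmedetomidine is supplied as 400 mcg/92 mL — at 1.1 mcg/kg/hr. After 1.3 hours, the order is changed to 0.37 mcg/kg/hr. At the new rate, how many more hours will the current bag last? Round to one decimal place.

8.6 hours

Initial rate:
Dose = 1.1 mcg/kg/hr × 86.6 kg = 95.26 mcg/hr
Concentration = 400 mcg ÷ 92 mL = 4.347826 mcg/mL
Rate = 95.26 mcg/hr ÷ 4.347826 mcg/mL = 21.9098 mL/hr
Volume infused so far = 21.9098 mL/hr × 1.3 hr = 28.48274 mL
Volume remaining = 92 − 28.48274 = 63.51726 mL
New rate:
Dose = 0.37 mcg/kg/hr × 86.6 kg = 32.042 mcg/hr
Rate = 32.042 mcg/hr ÷ 4.347826 mcg/mL = 7.36966 mL/hr
Time remaining = 63.51726 mL ÷ 7.36966 mL/hr = 8.61875 hr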